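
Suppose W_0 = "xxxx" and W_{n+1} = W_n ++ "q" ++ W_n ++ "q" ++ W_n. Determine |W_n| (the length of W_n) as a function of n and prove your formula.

Claim: |W_n| = 5·3^n − 1.

Base case: |W_0| = 4, and 5·3^0 − 1 = 4.
Assume |W_j| = 5·3^j − 1.
Then |W_{j+1}| = 3|W_j| + 2 = 3(5·3^j − 1) + 2 = 5·3^{j+1} − 3 + 2 = 5·3^{j+1} − 1.
Hence |W_n| = 5·3^n − 1 for every n ≥ 0, by induction.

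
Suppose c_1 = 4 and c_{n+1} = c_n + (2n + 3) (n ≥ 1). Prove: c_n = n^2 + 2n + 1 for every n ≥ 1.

Base case: c_1 = 4, and 1^2 + 2·1 + 1 = 4.
Assume c_m = m^2 + 2m + 1.
Then c_{m+1} = c_m + (2m + 3) = (m^2 + 2m + 1) + (2m + 3) = m^2 + 4m + 4,
and (m+1)^2 + 2·(m+1) + 1 = m^2 + 4m + 4.
By induction, c_n = n^2 + 2n + 1 for all n ≥ 1.

c_n = n^2 + 2n + 1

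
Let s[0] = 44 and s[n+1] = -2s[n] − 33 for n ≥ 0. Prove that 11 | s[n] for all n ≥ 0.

Base case: s[0] = 44 = 11·4, so 11 | s[0].
Assume 11 | s[m], so s[m] = 11t for some integer t.
Then s[m+1] = -2s[m] − 33 = -2·(11t) − 33 = 11(-2t − 3), so 11 | s[m+1].
This completes the inductive step, so 11 | s[n] for all n ≥ 0.

11 | s[n]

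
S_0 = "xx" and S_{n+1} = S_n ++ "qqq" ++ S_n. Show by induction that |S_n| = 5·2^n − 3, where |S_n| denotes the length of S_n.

Base case: |S_0| = 2, and 5·2^0 − 3 = 2.
Assume |S_m| = 5·2^m − 3.
Then |S_{m+1}| = |S_m| + 3 + |S_m| = 2|S_m| + 3 = 2(5·2^m − 3) + 3 = 5·2^{m+1} − 6 + 3 = 5·2^{m+1} − 3.
This completes the inductive step, so |S_n| = 5·2^n − 3 for all n ≥ 0.

|S_n| = 5·2^n − 3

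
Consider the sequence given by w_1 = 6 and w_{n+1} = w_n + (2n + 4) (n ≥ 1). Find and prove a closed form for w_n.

Claim: w_n = n^2 + 3n + 2.

Base case: w_1 = 6, and 1^2 + 3·1 + 2 = 6.
Assume w_m = m^2 + 3m + 2.
Then w_{m+1} = w_m + (2m + 4) = (m^2 + 3m + 2) + (2m + 4) = m^2 + 5m + 6,
and (m+1)^2 + 3·(m+1) + 2 = m^2 + 5m + 6.
By induction, w_n = n^2 + 3n + 2 for all n ≥ 1.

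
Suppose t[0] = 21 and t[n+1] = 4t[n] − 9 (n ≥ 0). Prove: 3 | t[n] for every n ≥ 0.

Base case: t[0] = 21 = 3·7, so 3 | t[0].
Assume 3 | t[k], so t[k] = 3s for some integer s.
Then t[k+1] = 4t[k] − 9 = 4·(3s) − 9 = 3(4s − 3), so 3 | t[k+1].
Hence 3 | t[n] for every n ≥ 0, by induction.

3 | t[n]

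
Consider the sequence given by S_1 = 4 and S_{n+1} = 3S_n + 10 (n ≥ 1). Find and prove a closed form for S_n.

Claim: S_n = 3^{n+1} − 5.

Base case: S_1 = 4, and 3^{1+1} − 5 = 9 − 5 = 4.
Assume S_r = 3^{r+1} − 5 for some r ≥ 1.
Then S_{r+1} = 3S_r + 10 = 3·(3^{r+1} − 5) + 10 = 3^{r+2} − 15 + 10 = 3^{r+2} − 5.
This completes the inductive step, so S_n = 3^{n+1} − 5 for all n ≥ 1.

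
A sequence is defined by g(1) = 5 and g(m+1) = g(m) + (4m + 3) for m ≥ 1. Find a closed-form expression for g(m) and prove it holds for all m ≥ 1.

Claim: g(m) = 2m^2 + m + 2.

Base case: g(1) = 5, and 2·1^2 + 1 + 2 = 5.
Assume g(r) = 2r^2 + r + 2.
Then g(r+1) = g(r) + (4r + 3) = (2r^2 + r + 2) + (4r + 3) = 2r^2 + 5r + 5,
and 2·(r+1)^2 + (r+1) + 2 = 2r^2 + 5r + 5.
By induction, g(m) = 2m^2 + m + 2 for all m ≥ 1.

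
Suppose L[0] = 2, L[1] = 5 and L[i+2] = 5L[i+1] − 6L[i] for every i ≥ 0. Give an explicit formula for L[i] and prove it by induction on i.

Claim: L[i] = 2^i + 3^i.

Base cases: L[0] = 2 and 2^0 + 3^0 = 2; L[1] = 5 and 2^1 + 3^1 = 5.
Assume L[t] = 2^t + 3^t for all 0 ≤ t ≤ j, where j ≥ 1.
Then L[j+1] = 5L[j] − 6L[j−1] = 5·(2^j + 3^j) − 6·(2^{j−1} + 3^{j−1}) = (5·2 − 6)2^{j−1} + (5·3 − 6)3^{j−1} = 4·2^{j−1} + 9·3^{j−1} = 2^{j+1} + 3^{j+1}.
Hence L[i] = 2^i + 3^i for every i ≥ 0, by strong induction.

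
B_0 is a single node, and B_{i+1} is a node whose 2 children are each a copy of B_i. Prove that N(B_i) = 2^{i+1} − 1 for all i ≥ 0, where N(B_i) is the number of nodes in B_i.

Base case: N(B_0) = 1, and 2^{0+1} − 1 = 1.
Assume N(B_j) = 2^{j+1} − 1.
Then N(B_{j+1}) = 1 + 2N(B_j) = 1 + 2(2^{j+1} − 1) = 2^{j+2} − 2 + 1 = 2^{j+2} − 1.
This completes the inductive step, so N(B_i) = 2^{i+1} − 1 for all i ≥ 0.

N(B_i) = 2^{i+1} − 1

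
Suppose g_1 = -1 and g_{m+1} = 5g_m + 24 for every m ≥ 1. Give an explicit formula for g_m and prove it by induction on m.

Claim: g_m = 5^m − 6.

Base case: g_1 = -1, and 5^1 − 6 = 5 − 6 = -1.
Assume g_r = 5^r − 6 for some r ≥ 1.
Then g_{r+1} = 5g_r + 24 = 5·(5^r − 6) + 24 = 5^{r+1} − 30 + 24 = 5^{r+1} − 6.
By induction, g_m = 5^m − 6 for all m ≥ 1.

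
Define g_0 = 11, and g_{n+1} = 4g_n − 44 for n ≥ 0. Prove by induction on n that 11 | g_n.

Base case: g_0 = 11 = 11·1, so 11 | g_0.
Assume 11 | g_m, so g_m = 11t for some integer t.
Then g_{m+1} = 4g_m − 44 = 4·(11t) − 44 = 11(4t − 4), so 11 | g_{m+1}.
So the property holds for m+1, and by induction 11 | g_n for all n ≥ 0.

11 | g_n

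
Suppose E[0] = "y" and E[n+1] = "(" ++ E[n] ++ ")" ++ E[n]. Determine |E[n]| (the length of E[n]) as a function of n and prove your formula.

Claim: |E[n]| = 3·2^n − 2.

Base case: |E[0]| = 1, and 3·2^0 − 2 = 1.
Assume |E[r]| = 3·2^r − 2.
Then |E[r+1]| = 1 + |E[r]| + 1 + |E[r]| = 2|E[r]| + 2 = 2(3·2^r − 2) + 2 = 3·2^{r+1} − 4 + 2 = 3·2^{r+1} − 2.
By induction, |E[n]| = 3·2^n − 2 for all n ≥ 0.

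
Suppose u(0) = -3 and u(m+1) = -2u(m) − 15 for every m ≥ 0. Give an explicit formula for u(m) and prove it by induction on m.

Claim: u(m) = 2·(-2)^m − 5.

Base case: u(0) = -3, and 2·(-2)^0 − 5 = 2 − 5 = -3.
Assume u(k) = 2·(-2)^k − 5 for some k ≥ 0.
Then u(k+1) = -2u(k) − 15 = -2·(2·(-2)^k − 5) − 15 = -4·(-2)^k + 10 − 15 = 2·(-2)^{k+1} − 5.
By induction, u(m) = 2·(-2)^m − 5 for all m ≥ 0.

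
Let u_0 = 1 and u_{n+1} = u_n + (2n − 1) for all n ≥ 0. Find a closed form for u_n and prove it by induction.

Claim: u_n = n^2 − 2n + 1.

Base case: u_0 = 1, and 0^2 − 2·0 + 1 = 1.
Assume u_m = m^2 − 2m + 1.
Then u_{m+1} = u_m + (2m − 1) = (m^2 − 2m + 1) + (2m − 1) = m^2,
and (m+1)^2 − 2·(m+1) + 1 = m^2.
Hence u_n = n^2 − 2n + 1 for every n ≥ 0, by induction.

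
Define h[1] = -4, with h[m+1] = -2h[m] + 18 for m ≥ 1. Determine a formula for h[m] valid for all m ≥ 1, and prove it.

Claim: h[m] = 5·(-2)^m + 6.

Base case: h[1] = -4, and 5·(-2)^1 + 6 = -10 + 6 = -4.
Assume h[j] = 5·(-2)^j + 6 for some j ≥ 1.
Then h[j+1] = -2h[j] + 18 = -2·(5·(-2)^j + 6) + 18 = -10·(-2)^j − 12 + 18 = 5·(-2)^{j+1} + 6.
So the formula holds for j+1, and by induction h[m] = 5·(-2)^m + 6 for all m ≥ 1.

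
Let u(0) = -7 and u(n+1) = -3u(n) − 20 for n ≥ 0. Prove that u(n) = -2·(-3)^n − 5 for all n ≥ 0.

Base case: u(0) = -7, and -2·(-3)^0 − 5 = -2 − 5 = -7.
Assume u(j) = -2·(-3)^j − 5 for some j ≥ 0.
Then u(j+1) = -3u(j) − 20 = -3·(-2·(-3)^j − 5) − 20 = 6·(-3)^j + 15 − 20 = -2·(-3)^{j+1} − 5.
This completes the inductive step, so u(n) = -2·(-3)^n − 5 for all n ≥ 0.

u(n) = -2·(-3)^n − 5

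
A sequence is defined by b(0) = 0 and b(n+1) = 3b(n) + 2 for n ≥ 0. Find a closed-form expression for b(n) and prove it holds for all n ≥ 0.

Claim: b(n) = 3^n − 1.

Base case: b(0) = 0, and 3^0 − 1 = 1 − 1 = 0.
Assume b(j) = 3^j − 1 for some j ≥ 0.
Then b(j+1) = 3b(j) + 2 = 3·(3^j − 1) + 2 = 3^{j+1} − 3 + 2 = 3^{j+1} − 1.
By induction, b(n) = 3^n − 1 for all n ≥ 0.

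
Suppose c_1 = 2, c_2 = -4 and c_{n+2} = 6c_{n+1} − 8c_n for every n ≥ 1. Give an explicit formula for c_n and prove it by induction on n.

Claim: c_n = 3·2^n − 4^n.

Base cases: c_1 = 2 and 3·2^1 − 4^1 = 2; c_2 = -4 and 3·2^2 − 4^2 = -4.
Assume c_i = 3·2^i − 4^i for all 1 ≤ i ≤ j, where j ≥ 2.
Then c_{j+1} = 6c_j − 8c_{j−1} = 6·(3·2^j − 4^j) − 8·(3·2^{j−1} − 4^{j−1}) = 3·(6·2 − 8)2^{j−1} − (6·4 − 8)4^{j−1} = 12·2^{j−1} − 16·4^{j−1} = 3·2^{j+1} − 4^{j+1}.
Hence c_n = 3·2^n − 4^n for every n ≥ 1, by strong induction.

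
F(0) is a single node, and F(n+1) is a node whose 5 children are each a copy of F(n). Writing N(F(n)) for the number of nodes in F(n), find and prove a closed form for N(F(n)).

Claim: N(F(n)) = (5^{n+1} − 1)/4.

Base case: N(F(0)) = 1, and (5^{0+1} − 1)/4 = 1.
Assume N(F(m)) = (5^{m+1} − 1)/4.
Then N(F(m+1)) = 1 + 5N(F(m)) = 1 + 5·(5^{m+1} − 1)/4 = 1 + (5^{m+2} − 5)/4 = (4 + 5^{m+2} − 5)/4 = (5^{m+2} − 1)/4.
So the formula holds for m+1, and by induction N(F(n)) = (5^{n+1} − 1)/4 for all n ≥ 0.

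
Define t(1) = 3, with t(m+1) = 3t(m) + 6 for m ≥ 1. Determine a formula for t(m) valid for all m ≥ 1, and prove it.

Claim: t(m) = 2·3^m − 3.

Base case: t(1) = 3, and 2·3^1 − 3 = 6 − 3 = 3.
Assume t(k) = 2·3^k − 3 for some k ≥ 1.
Then t(k+1) = 3t(k) + 6 = 3·(2·3^k − 3) + 6 = 6·3^k − 9 + 6 = 2·3^{k+1} − 3.
Hence t(m) = 2·3^m − 3 for every m ≥ 1, by induction.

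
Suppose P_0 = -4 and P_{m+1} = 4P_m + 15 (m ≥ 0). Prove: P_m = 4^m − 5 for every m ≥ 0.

Base case: P_0 = -4, and 4^0 − 5 = 1 − 5 = -4.
Assume P_r = 4^r − 5 for some r ≥ 0.
Then P_{r+1} = 4P_r + 15 = 4·(4^r − 5) + 15 = 4^{r+1} − 20 + 15 = 4^{r+1} − 5.
So the formula holds for r+1, and by induction P_m = 4^m − 5 for all m ≥ 0.

P_m = 4^m − 5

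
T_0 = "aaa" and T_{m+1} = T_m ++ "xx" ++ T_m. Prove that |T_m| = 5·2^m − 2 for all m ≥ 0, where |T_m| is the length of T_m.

Base case: |T_0| = 3, and 5·2^0 − 2 = 3.
Assume |T_j| = 5·2^j − 2.
Then |T_{j+1}| = |T_j| + 2 + |T_j| = 2|T_j| + 2 = 2(5·2^j − 2) + 2 = 5·2^{j+1} − 4 + 2 = 5·2^{j+1} − 2.
So the formula holds for j+1, and by induction |T_m| = 5·2^m − 2 for all m ≥ 0.

|T_m| = 5·2^m − 2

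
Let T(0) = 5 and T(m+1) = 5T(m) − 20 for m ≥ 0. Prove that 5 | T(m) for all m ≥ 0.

Base case: T(0) = 5 = 5·1, so 5 | T(0).
Assume 5 | T(r), so T(r) = 5t for some integer t.
Then T(r+1) = 5T(r) − 20 = 5·(5t) − 20 = 5(5t − 4), so 5 | T(r+1).
By induction, 5 | T(m) for all m ≥ 0.

5 | T(m)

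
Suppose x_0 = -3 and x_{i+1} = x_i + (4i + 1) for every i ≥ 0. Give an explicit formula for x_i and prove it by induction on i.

Claim: x_i = 2i^2 − i − 3.

Base case: x_0 = -3, and 2·0^2 − 0 − 3 = -3.
Assume x_k = 2k^2 − k − 3.
Then x_{k+1} = x_k + (4k + 1) = (2k^2 − k − 3) + (4k + 1) = 2k^2 + 3k − 2,
and 2·(k+1)^2 − (k+1) − 3 = 2k^2 + 3k − 2.
By induction, x_i = 2i^2 − i − 3 for all i ≥ 0.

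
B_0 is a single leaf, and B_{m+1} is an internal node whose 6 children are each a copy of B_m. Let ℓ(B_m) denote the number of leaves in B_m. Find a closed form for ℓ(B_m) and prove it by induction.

Claim: ℓ(B_m) = 6^m.

Base case: ℓ(B_0) = 1, and 6^0 = 1.
Assume ℓ(B_j) = 6^j.
Then ℓ(B_{j+1}) = 6·ℓ(B_j) = 6·6^j = 6^{j+1}.
So the formula holds for j+1, and by induction ℓ(B_m) = 6^m for all m ≥ 0.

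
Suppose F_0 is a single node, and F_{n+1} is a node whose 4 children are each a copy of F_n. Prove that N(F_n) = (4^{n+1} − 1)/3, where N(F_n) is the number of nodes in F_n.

Base case: N(F_0) = 1, and (4^{0+1} − 1)/3 = 1.
Assume N(F_k) = (4^{k+1} − 1)/3.
Then N(F_{k+1}) = 1 + 4N(F_k) = 1 + 4·(4^{k+1} − 1)/3 = 1 + (4^{k+2} − 4)/3 = (3 + 4^{k+2} − 4)/3 = (4^{k+2} − 1)/3.
Hence N(F_n) = (4^{n+1} − 1)/3 for every n ≥ 0, by induction.

N(F_n) = (4^{n+1} − 1)/3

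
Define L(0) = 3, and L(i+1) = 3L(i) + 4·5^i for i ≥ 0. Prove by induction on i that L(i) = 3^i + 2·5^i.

Base case: L(0) = 3, and 3^0 + 2·5^0 = 1 + 2 = 3.
Assume L(m) = 3^m + 2·5^m for some m ≥ 0.
Then L(m+1) = 3L(m) + 4·5^m = 3·(3^m + 2·5^m) + 4·5^m = 3^{m+1} + 6·5^m + 4·5^m = 3^{m+1} + 10·5^m = 3^{m+1} + 2·5^{m+1}.
This completes the inductive step, so L(i) = 3^i + 2·5^i for all i ≥ 0.

L(i) = 3^i + 2·5^i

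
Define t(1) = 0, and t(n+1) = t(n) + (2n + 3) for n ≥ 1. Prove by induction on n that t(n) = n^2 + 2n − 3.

Base case: t(1) = 0, and 1^2 + 2·1 − 3 = 0.
Assume t(k) = k^2 + 2k − 3.
Then t(k+1) = t(k) + (2k + 3) = (k^2 + 2k − 3) + (2k + 3) = k^2 + 4k,
and (k+1)^2 + 2·(k+1) − 3 = k^2 + 4k.
By induction, t(n) = n^2 + 2n − 3 for all n ≥ 1.

t(n) = n^2 + 2n − 3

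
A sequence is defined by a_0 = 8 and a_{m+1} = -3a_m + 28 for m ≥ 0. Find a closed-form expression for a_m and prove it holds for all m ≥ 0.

Claim: a_m = (-3)^m + 7.

Base case: a_0 = 8, and (-3)^0 + 7 = 1 + 7 = 8.
Assume a_j = (-3)^j + 7 for some j ≥ 0.
Then a_{j+1} = -3a_j + 28 = -3·((-3)^j + 7) + 28 = -3·(-3)^j − 21 + 28 = (-3)^{j+1} + 7.
So the formula holds for j+1, and by induction a_m = (-3)^m + 7 for all m ≥ 0.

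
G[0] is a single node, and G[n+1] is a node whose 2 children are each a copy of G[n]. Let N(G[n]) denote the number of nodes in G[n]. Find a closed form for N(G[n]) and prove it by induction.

Claim: N(G[n]) = 2^{n+1} − 1.

Base case: N(G[0]) = 1, and 2^{0+1} − 1 = 1.
Assume N(G[j]) = 2^{j+1} − 1.
Then N(G[j+1]) = 1 + 2N(G[j]) = 1 + 2(2^{j+1} − 1) = 2^{j+2} − 2 + 1 = 2^{j+2} − 1.
By induction, N(G[n]) = 2^{n+1} − 1 for all n ≥ 0.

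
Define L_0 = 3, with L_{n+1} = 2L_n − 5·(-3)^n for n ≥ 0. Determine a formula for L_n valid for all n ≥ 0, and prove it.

Claim: L_n = 2·2^n + (-3)^n.

Base case: L_0 = 3, and 2·2^0 + (-3)^0 = 2 + 1 = 3.
Assume L_j = 2·2^j + (-3)^j for some j ≥ 0.
Then L_{j+1} = 2L_j − 5·(-3)^j = 2·(2·2^j + (-3)^j) − 5·(-3)^j = 2·2^{j+1} + 2·(-3)^j − 5·(-3)^j = 2·2^{j+1} − 3·(-3)^j = 2·2^{j+1} + (-3)^{j+1}.
By induction, L_n = 2·2^n + (-3)^n for all n ≥ 0.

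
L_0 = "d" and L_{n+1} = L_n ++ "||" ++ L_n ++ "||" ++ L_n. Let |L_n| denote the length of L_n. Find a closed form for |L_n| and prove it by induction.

Claim: |L_n| = 3^{n+1} − 2.

Base case: |L_0| = 1, and 3^{0+1} − 2 = 1.
Assume |L_j| = 3^{j+1} − 2.
Then |L_{j+1}| = 3|L_j| + 4 = 3(3^{j+1} − 2) + 4 = 3^{j+2} − 6 + 4 = 3^{j+2} − 2.
Hence |L_n| = 3^{n+1} − 2 for every n ≥ 0, by induction.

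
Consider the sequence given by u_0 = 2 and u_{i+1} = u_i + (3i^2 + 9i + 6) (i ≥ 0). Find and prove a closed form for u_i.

Claim: u_i = i^3 + 3i^2 + 2i + 2.

Base case: u_0 = 2, and 0^3 + 3·0^2 + 2·0 + 2 = 2.
Assume u_j = j^3 + 3j^2 + 2j + 2.
Then u_{j+1} = u_j + (3j^2 + 9j + 6) = (j^3 + 3j^2 + 2j + 2) + (3j^2 + 9j + 6) = j^3 + 6j^2 + 11j + 8,
and (j+1)^3 + 3·(j+1)^2 + 2·(j+1) + 2 = j^3 + 6j^2 + 11j + 8.
Hence u_i = i^3 + 3i^2 + 2i + 2 for every i ≥ 0, by induction.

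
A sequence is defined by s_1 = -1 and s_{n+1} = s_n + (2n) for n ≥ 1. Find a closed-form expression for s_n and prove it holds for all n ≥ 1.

Claim: s_n = n^2 − n − 1.

Base case: s_1 = -1, and 1^2 − 1 − 1 = -1.
Assume s_m = m^2 − m − 1.
Then s_{m+1} = s_m + (2m) = (m^2 − m − 1) + (2m) = m^2 + m − 1,
and (m+1)^2 − (m+1) − 1 = m^2 + m − 1.
This completes the inductive step, so s_n = n^2 − n − 1 for all n ≥ 1.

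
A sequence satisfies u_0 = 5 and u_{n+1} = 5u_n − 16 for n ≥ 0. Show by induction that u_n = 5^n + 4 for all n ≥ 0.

Base case: u_0 = 5, and 5^0 + 4 = 1 + 4 = 5.
Assume u_m = 5^m + 4 for some m ≥ 0.
Then u_{m+1} = 5u_m − 16 = 5·(5^m + 4) − 16 = 5^{m+1} + 20 − 16 = 5^{m+1} + 4.
This completes the inductive step, so u_n = 5^n + 4 for all n ≥ 0.

u_n = 5^n + 4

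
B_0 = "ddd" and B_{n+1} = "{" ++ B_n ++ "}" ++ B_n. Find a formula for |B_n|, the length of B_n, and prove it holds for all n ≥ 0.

Claim: |B_n| = 5·2^n − 2.

Base case: |B_0| = 3, and 5·2^0 − 2 = 3.
Assume |B_r| = 5·2^r − 2.
Then |B_{r+1}| = 1 + |B_r| + 1 + |B_r| = 2|B_r| + 2 = 2(5·2^r − 2) + 2 = 5·2^{r+1} − 4 + 2 = 5·2^{r+1} − 2.
Hence |B_n| = 5·2^n − 2 for every n ≥ 0, by induction.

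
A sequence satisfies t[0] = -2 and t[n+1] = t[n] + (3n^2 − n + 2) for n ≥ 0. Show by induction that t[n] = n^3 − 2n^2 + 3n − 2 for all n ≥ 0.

Base case: t[0] = -2, and 0^3 − 2·0^2 + 3·0 − 2 = -2.
Assume t[m] = m^3 − 2m^2 + 3m − 2.
Then t[m+1] = t[m] + (3m^2 − m + 2) = (m^3 − 2m^2 + 3m − 2) + (3m^2 − m + 2) = m^3 + m^2 + 2m,
and (m+1)^3 − 2·(m+1)^2 + 3·(m+1) − 2 = m^3 + m^2 + 2m.
This completes the inductive step, so t[n] = n^3 − 2n^2 + 3n − 2 for all n ≥ 0.

t[n] = n^3 − 2n^2 + 3n − 2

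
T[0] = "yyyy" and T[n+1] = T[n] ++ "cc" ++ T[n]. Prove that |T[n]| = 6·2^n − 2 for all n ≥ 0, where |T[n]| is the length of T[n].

Base case: |T[0]| = 4, and 6·2^0 − 2 = 4.
Assume |T[r]| = 6·2^r − 2.
Then |T[r+1]| = |T[r]| + 2 + |T[r]| = 2|T[r]| + 2 = 2(6·2^r − 2) + 2 = 6·2^{r+1} − 4 + 2 = 6·2^{r+1} − 2.
By induction, |T[n]| = 6·2^n − 2 for all n ≥ 0.

|T[n]| = 6·2^n − 2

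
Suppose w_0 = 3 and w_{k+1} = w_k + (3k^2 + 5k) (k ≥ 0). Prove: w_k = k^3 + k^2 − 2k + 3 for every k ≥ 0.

Base case: w_0 = 3, and 0^3 + 0^2 − 2·0 + 3 = 3.
Assume w_j = j^3 + j^2 − 2j + 3.
Then w_{j+1} = w_j + (3j^2 + 5j) = (j^3 + j^2 − 2j + 3) + (3j^2 + 5j) = j^3 + 4j^2 + 3j + 3,
and (j+1)^3 + (j+1)^2 − 2·(j+1) + 3 = j^3 + 4j^2 + 3j + 3.
By induction, w_k = k^3 + k^2 − 2k + 3 for all k ≥ 0.

w_k = k^3 + k^2 − 2k + 3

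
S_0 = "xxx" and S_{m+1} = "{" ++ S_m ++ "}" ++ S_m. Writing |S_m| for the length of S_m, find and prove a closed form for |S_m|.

Claim: |S_m| = 5·2^m − 2.

Base case: |S_0| = 3, and 5·2^0 − 2 = 3.
Assume |S_j| = 5·2^j − 2.
Then |S_{j+1}| = 1 + |S_j| + 1 + |S_j| = 2|S_j| + 2 = 2(5·2^j − 2) + 2 = 5·2^{j+1} − 4 + 2 = 5·2^{j+1} − 2.
By induction, |S_m| = 5·2^m − 2 for all m ≥ 0.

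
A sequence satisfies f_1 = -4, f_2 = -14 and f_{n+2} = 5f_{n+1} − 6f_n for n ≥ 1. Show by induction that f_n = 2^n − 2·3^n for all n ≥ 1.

Base cases: f_1 = -4 and 2^1 − 2·3^1 = -4; f_2 = -14 and 2^2 − 2·3^2 = -14.
Assume f_j = 2^j − 2·3^j for all 1 ≤ j ≤ k, where k ≥ 2.
Then f_{k+1} = 5f_k − 6f_{k−1} = 5·(2^k − 2·3^k) − 6·(2^{k−1} − 2·3^{k−1}) = (5·2 − 6)2^{k−1} − 2·(5·3 − 6)3^{k−1} = 4·2^{k−1} − 18·3^{k−1} = 2^{k+1} − 2·3^{k+1}.
So the formula holds for k+1, and by strong induction f_n = 2^n − 2·3^n for all n ≥ 1.

f_n = 2^n − 2·3^n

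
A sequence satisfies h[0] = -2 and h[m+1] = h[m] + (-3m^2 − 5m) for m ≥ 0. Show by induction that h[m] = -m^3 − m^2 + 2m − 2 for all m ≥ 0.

Base case: h[0] = -2, and -0^3 − 0^2 + 2·0 − 2 = -2.
Assume h[r] = -r^3 − r^2 + 2r − 2.
Then h[r+1] = h[r] + (-3r^2 − 5r) = (-r^3 − r^2 + 2r − 2) + (-3r^2 − 5r) = -r^3 − 4r^2 − 3r − 2,
and -(r+1)^3 − (r+1)^2 + 2·(r+1) − 2 = -r^3 − 4r^2 − 3r − 2.
By induction, h[m] = -m^3 − m^2 + 2m − 2 for all m ≥ 0.

h[m] = -m^3 − m^2 + 2m − 2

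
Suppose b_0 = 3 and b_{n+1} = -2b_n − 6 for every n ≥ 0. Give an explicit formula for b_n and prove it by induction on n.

Claim: b_n = 5·(-2)^n − 2.

Base case: b_0 = 3, and 5·(-2)^0 − 2 = 5 − 2 = 3.
Assume b_j = 5·(-2)^j − 2 for some j ≥ 0.
Then b_{j+1} = -2b_j − 6 = -2·(5·(-2)^j − 2) − 6 = -10·(-2)^j + 4 − 6 = 5·(-2)^{j+1} − 2.
By induction, b_n = 5·(-2)^n − 2 for all n ≥ 0.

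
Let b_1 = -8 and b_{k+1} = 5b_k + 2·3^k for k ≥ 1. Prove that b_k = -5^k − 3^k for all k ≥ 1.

Base case: b_1 = -8, and -5^1 − 3^1 = -5 − 3 = -8.
Assume b_j = -5^j − 3^j for some j ≥ 1.
Then b_{j+1} = 5b_j + 2·3^j = 5·(-5^j − 3^j) + 2·3^j = -5^{j+1} − 5·3^j + 2·3^j = -5^{j+1} − 3·3^j = -5^{j+1} − 3^{j+1}.
By induction, b_k = -5^k − 3^k for all k ≥ 1.

b_k = -5^k − 3^k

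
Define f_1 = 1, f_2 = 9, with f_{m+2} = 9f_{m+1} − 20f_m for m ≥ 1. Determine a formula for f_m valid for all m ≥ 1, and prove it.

Claim: f_m = -4^m + 5^m.

Base cases: f_1 = 1 and -4^1 + 5^1 = 1; f_2 = 9 and -4^2 + 5^2 = 9.
Assume f_j = -4^j + 5^j for all 1 ≤ j ≤ r, where r ≥ 2.
Then f_{r+1} = 9f_r − 20f_{r−1} = 9·(-4^r + 5^r) − 20·(-4^{r−1} + 5^{r−1}) = -(9·4 − 20)4^{r−1} + (9·5 − 20)5^{r−1} = -16·4^{r−1} + 25·5^{r−1} = -4^{r+1} + 5^{r+1}.
So the formula holds for r+1, and by strong induction f_m = -4^m + 5^m for all m ≥ 1.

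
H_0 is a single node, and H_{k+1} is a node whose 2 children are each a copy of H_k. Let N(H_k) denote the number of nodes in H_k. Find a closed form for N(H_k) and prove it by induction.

Claim: N(H_k) = 2^{k+1} − 1.

Base case: N(H_0) = 1, and 2^{0+1} − 1 = 1.
Assume N(H_j) = 2^{j+1} − 1.
Then N(H_{j+1}) = 1 + 2N(H_j) = 1 + 2(2^{j+1} − 1) = 2^{j+2} − 2 + 1 = 2^{j+2} − 1.
Hence N(H_k) = 2^{k+1} − 1 for every k ≥ 0, by induction.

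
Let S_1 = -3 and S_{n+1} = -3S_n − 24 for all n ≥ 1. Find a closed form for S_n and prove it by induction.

Claim: S_n = -(-3)^n − 6.

Base case: S_1 = -3, and -(-3)^1 − 6 = 3 − 6 = -3.
Assume S_k = -(-3)^k − 6 for some k ≥ 1.
Then S_{k+1} = -3S_k − 24 = -3·(-(-3)^k − 6) − 24 = 3·(-3)^k + 18 − 24 = -(-3)^{k+1} − 6.
By induction, S_n = -(-3)^n − 6 for all n ≥ 1.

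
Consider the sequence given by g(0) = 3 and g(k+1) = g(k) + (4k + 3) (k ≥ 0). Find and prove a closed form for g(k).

Claim: g(k) = 2k^2 + k + 3.

Base case: g(0) = 3, and 2·0^2 + 0 + 3 = 3.
Assume g(r) = 2r^2 + r + 3.
Then g(r+1) = g(r) + (4r + 3) = (2r^2 + r + 3) + (4r + 3) = 2r^2 + 5r + 6,
and 2·(r+1)^2 + (r+1) + 3 = 2r^2 + 5r + 6.
This completes the inductive step, so g(k) = 2k^2 + k + 3 for all k ≥ 0.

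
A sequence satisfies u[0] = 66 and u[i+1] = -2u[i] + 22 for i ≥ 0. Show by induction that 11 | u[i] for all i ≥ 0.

Base case: u[0] = 66 = 11·6, so 11 | u[0].
Assume 11 | u[r], so u[r] = 11t for some integer t.
Then u[r+1] = -2u[r] + 22 = -2·(11t) + 22 = 11(-2t + 2), so 11 | u[r+1].
By induction, 11 | u[i] for all i ≥ 0.

11 | u[i]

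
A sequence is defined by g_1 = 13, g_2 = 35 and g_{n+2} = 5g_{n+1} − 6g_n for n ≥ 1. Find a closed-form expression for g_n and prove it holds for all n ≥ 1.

Claim: g_n = 3·3^n + 2·2^n.

Base cases: g_1 = 13 and 3·3^1 + 2·2^1 = 13; g_2 = 35 and 3·3^2 + 2·2^2 = 35.
Assume g_j = 3·3^j + 2·2^j for all 1 ≤ j ≤ m, where m ≥ 2.
Then g_{m+1} = 5g_m − 6g_{m−1} = 5·(3·3^m + 2·2^m) − 6·(3·3^{m−1} + 2·2^{m−1}) = 3·(5·3 − 6)3^{m−1} + 2·(5·2 − 6)2^{m−1} = 27·3^{m−1} + 8·2^{m−1} = 3·3^{m+1} + 2·2^{m+1}.
This completes the inductive step, so g_n = 3·3^n + 2·2^n for all n ≥ 1.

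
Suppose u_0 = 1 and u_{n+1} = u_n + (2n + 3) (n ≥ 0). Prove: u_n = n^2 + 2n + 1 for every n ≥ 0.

Base case: u_0 = 1, and 0^2 + 2·0 + 1 = 1.
Assume u_j = j^2 + 2j + 1.
Then u_{j+1} = u_j + (2j + 3) = (j^2 + 2j + 1) + (2j + 3) = j^2 + 4j + 4,
and (j+1)^2 + 2·(j+1) + 1 = j^2 + 4j + 4.
This completes the inductive step, so u_n = n^2 + 2n + 1 for all n ≥ 0.

u_n = n^2 + 2n + 1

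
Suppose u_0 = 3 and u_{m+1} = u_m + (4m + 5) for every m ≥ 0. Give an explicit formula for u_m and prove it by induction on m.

Claim: u_m = 2m^2 + 3m + 3.

Base case: u_0 = 3, and 2·0^2 + 3·0 + 3 = 3.
Assume u_k = 2k^2 + 3k + 3.
Then u_{k+1} = u_k + (4k + 5) = (2k^2 + 3k + 3) + (4k + 5) = 2k^2 + 7k + 8,
and 2·(k+1)^2 + 3·(k+1) + 3 = 2k^2 + 7k + 8.
This completes the inductive step, so u_m = 2m^2 + 3m + 3 for all m ≥ 0.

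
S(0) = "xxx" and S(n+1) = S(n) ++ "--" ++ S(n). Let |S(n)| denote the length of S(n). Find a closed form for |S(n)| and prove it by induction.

Claim: |S(n)| = 5·2^n − 2.

Base case: |S(0)| = 3, and 5·2^0 − 2 = 3.
Assume |S(k)| = 5·2^k − 2.
Then |S(k+1)| = |S(k)| + 2 + |S(k)| = 2|S(k)| + 2 = 2(5·2^k − 2) + 2 = 5·2^{k+1} − 4 + 2 = 5·2^{k+1} − 2.
So the formula holds for k+1, and by induction |S(n)| = 5·2^n − 2 for all n ≥ 0.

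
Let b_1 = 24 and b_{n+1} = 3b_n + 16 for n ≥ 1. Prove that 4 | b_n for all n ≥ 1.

Base case: b_1 = 24 = 4·6, so 4 | b_1.
Assume 4 | b_k, so b_k = 4t for some integer t.
Then b_{k+1} = 3b_k + 16 = 3·(4t) + 16 = 4(3t + 4), so 4 | b_{k+1}.
So the property holds for k+1, and by induction 4 | b_n for all n ≥ 1.

4 | b_n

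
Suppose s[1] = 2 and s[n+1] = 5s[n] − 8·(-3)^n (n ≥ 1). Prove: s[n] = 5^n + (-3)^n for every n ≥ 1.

Base case: s[1] = 2, and 5^1 + (-3)^1 = 5 − 3 = 2.
Assume s[k] = 5^k + (-3)^k for some k ≥ 1.
Then s[k+1] = 5s[k] − 8·(-3)^k = 5·(5^k + (-3)^k) − 8·(-3)^k = 5^{k+1} + 5·(-3)^k − 8·(-3)^k = 5^{k+1} − 3·(-3)^k = 5^{k+1} + (-3)^{k+1}.
This completes the inductive step, so s[n] = 5^n + (-3)^n for all n ≥ 1.

s[n] = 5^n + (-3)^n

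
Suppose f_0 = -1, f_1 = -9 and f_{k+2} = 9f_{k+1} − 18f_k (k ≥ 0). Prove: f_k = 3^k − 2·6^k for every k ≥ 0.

Base cases: f_0 = -1 and 3^0 − 2·6^0 = -1; f_1 = -9 and 3^1 − 2·6^1 = -9.
Assume f_i = 3^i − 2·6^i for all 0 ≤ i ≤ j, where j ≥ 1.
Then f_{j+1} = 9f_j − 18f_{j−1} = 9·(3^j − 2·6^j) − 18·(3^{j−1} − 2·6^{j−1}) = (9·3 − 18)3^{j−1} − 2·(9·6 − 18)6^{j−1} = 9·3^{j−1} − 72·6^{j−1} = 3^{j+1} − 2·6^{j+1}.
So the formula holds for j+1, and by strong induction f_k = 3^k − 2·6^k for all k ≥ 0.

f_k = 3^k − 2·6^k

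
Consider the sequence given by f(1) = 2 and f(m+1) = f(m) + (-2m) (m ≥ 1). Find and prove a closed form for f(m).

Claim: f(m) = -m^2 + m + 2.

Base case: f(1) = 2, and -1^2 + 1 + 2 = 2.
Assume f(r) = -r^2 + r + 2.
Then f(r+1) = f(r) + (-2r) = (-r^2 + r + 2) + (-2r) = -r^2 − r + 2,
and -(r+1)^2 + (r+1) + 2 = -r^2 − r + 2.
This completes the inductive step, so f(m) = -m^2 + m + 2 for all m ≥ 1.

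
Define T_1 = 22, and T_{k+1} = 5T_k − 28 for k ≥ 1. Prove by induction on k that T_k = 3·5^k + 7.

Base case: T_1 = 22, and 3·5^1 + 7 = 15 + 7 = 22.
Assume T_r = 3·5^r + 7 for some r ≥ 1.
Then T_{r+1} = 5T_r − 28 = 5·(3·5^r + 7) − 28 = 15·5^r + 35 − 28 = 3·5^{r+1} + 7.
So the formula holds for r+1, and by induction T_k = 3·5^k + 7 for all k ≥ 1.

T_k = 3·5^k + 7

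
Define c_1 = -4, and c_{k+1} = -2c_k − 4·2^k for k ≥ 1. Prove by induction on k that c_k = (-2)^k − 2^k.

Base case: c_1 = -4, and (-2)^1 − 2^1 = -2 − 2 = -4.
Assume c_r = (-2)^r − 2^r for some r ≥ 1.
Then c_{r+1} = -2c_r − 4·2^r = -2·((-2)^r − 2^r) − 4·2^r = (-2)^{r+1} + 2·2^r − 4·2^r = (-2)^{r+1} − 2·2^r = (-2)^{r+1} − 2^{r+1}.
So the formula holds for r+1, and by induction c_k = (-2)^k − 2^k for all k ≥ 1.

c_k = (-2)^k − 2^k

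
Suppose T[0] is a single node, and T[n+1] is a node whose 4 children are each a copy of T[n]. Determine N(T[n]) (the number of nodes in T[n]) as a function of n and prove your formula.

Claim: N(T[n]) = (4^{n+1} − 1)/3.

Base case: N(T[0]) = 1, and (4^{0+1} − 1)/3 = 1.
Assume N(T[r]) = (4^{r+1} − 1)/3.
Then N(T[r+1]) = 1 + 4N(T[r]) = 1 + 4·(4^{r+1} − 1)/3 = 1 + (4^{r+2} − 4)/3 = (3 + 4^{r+2} − 4)/3 = (4^{r+2} − 1)/3.
So the formula holds for r+1, and by induction N(T[n]) = (4^{n+1} − 1)/3 for all n ≥ 0.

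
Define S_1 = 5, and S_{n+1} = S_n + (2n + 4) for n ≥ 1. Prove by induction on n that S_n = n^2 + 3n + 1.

Base case: S_1 = 5, and 1^2 + 3·1 + 1 = 5.
Assume S_m = m^2 + 3m + 1.
Then S_{m+1} = S_m + (2m + 4) = (m^2 + 3m + 1) + (2m + 4) = m^2 + 5m + 5,
and (m+1)^2 + 3·(m+1) + 1 = m^2 + 5m + 5.
This completes the inductive step, so S_n = n^2 + 3n + 1 for all n ≥ 1.

S_n = n^2 + 3n + 1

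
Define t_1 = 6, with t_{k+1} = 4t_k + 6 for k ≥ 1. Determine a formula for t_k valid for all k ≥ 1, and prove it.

Claim: t_k = 2·4^k − 2.

Base case: t_1 = 6, and 2·4^1 − 2 = 8 − 2 = 6.
Assume t_j = 2·4^j − 2 for some j ≥ 1.
Then t_{j+1} = 4t_j + 6 = 4·(2·4^j − 2) + 6 = 8·4^j − 8 + 6 = 2·4^{j+1} − 2.
So the formula holds for j+1, and by induction t_k = 2·4^k − 2 for all k ≥ 1.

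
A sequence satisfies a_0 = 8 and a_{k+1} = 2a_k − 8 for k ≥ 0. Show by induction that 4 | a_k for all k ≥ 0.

Base case: a_0 = 8 = 4·2, so 4 | a_0.
Assume 4 | a_j, so a_j = 4t for some integer t.
Then a_{j+1} = 2a_j − 8 = 2·(4t) − 8 = 4(2t − 2), so 4 | a_{j+1}.
By induction, 4 | a_k for all k ≥ 0.

4 | a_k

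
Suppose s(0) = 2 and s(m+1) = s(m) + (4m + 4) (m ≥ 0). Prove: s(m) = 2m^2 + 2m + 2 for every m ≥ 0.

Base case: s(0) = 2, and 2·0^2 + 2·0 + 2 = 2.
Assume s(k) = 2k^2 + 2k + 2.
Then s(k+1) = s(k) + (4k + 4) = (2k^2 + 2k + 2) + (4k + 4) = 2k^2 + 6k + 6,
and 2·(k+1)^2 + 2·(k+1) + 2 = 2k^2 + 6k + 6.
Hence s(m) = 2m^2 + 2m + 2 for every m ≥ 0, by induction.

s(m) = 2m^2 + 2m + 2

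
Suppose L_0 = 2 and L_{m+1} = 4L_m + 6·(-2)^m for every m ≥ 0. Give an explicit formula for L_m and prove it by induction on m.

Claim: L_m = 3·4^m − (-2)^m.

Base case: L_0 = 2, and 3·4^0 − (-2)^0 = 3 − 1 = 2.
Assume L_j = 3·4^j − (-2)^j for some j ≥ 0.
Then L_{j+1} = 4L_j + 6·(-2)^j = 4·(3·4^j − (-2)^j) + 6·(-2)^j = 3·4^{j+1} − 4·(-2)^j + 6·(-2)^j = 3·4^{j+1} + 2·(-2)^j = 3·4^{j+1} − (-2)^{j+1}.
This completes the inductive step, so L_m = 3·4^m − (-2)^m for all m ≥ 0.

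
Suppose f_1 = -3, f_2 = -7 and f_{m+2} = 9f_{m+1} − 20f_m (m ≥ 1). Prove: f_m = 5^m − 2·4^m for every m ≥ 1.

Base cases: f_1 = -3 and 5^1 − 2·4^1 = -3; f_2 = -7 and 5^2 − 2·4^2 = -7.
Assume f_j = 5^j − 2·4^j for all 1 ≤ j ≤ r, where r ≥ 2.
Then f_{r+1} = 9f_r − 20f_{r−1} = 9·(5^r − 2·4^r) − 20·(5^{r−1} − 2·4^{r−1}) = (9·5 − 20)5^{r−1} − 2·(9·4 − 20)4^{r−1} = 25·5^{r−1} − 32·4^{r−1} = 5^{r+1} − 2·4^{r+1}.
Hence f_m = 5^m − 2·4^m for every m ≥ 1, by strong induction.

f_m = 5^m − 2·4^m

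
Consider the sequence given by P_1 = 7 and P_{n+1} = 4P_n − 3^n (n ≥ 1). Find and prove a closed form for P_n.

Claim: P_n = 4^n + 3^n.

Base case: P_1 = 7, and 4^1 + 3^1 = 4 + 3 = 7.
Assume P_j = 4^j + 3^j for some j ≥ 1.
Then P_{j+1} = 4P_j − 3^j = 4·(4^j + 3^j) − 3^j = 4^{j+1} + 4·3^j − 3^j = 4^{j+1} + 3·3^j = 4^{j+1} + 3^{j+1}.
So the formula holds for j+1, and by induction P_n = 4^n + 3^n for all n ≥ 1.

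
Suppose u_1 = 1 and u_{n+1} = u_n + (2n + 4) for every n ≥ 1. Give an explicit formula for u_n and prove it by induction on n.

Claim: u_n = n^2 + 3n − 3.

Base case: u_1 = 1, and 1^2 + 3·1 − 3 = 1.
Assume u_k = k^2 + 3k − 3.
Then u_{k+1} = u_k + (2k + 4) = (k^2 + 3k − 3) + (2k + 4) = k^2 + 5k + 1,
and (k+1)^2 + 3·(k+1) − 3 = k^2 + 5k + 1.
By induction, u_n = n^2 + 3n − 3 for all n ≥ 1.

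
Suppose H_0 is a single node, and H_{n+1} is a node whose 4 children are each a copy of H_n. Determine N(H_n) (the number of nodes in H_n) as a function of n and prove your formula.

Claim: N(H_n) = (4^{n+1} − 1)/3.

Base case: N(H_0) = 1, and (4^{0+1} − 1)/3 = 1.
Assume N(H_k) = (4^{k+1} − 1)/3.
Then N(H_{k+1}) = 1 + 4N(H_k) = 1 + 4·(4^{k+1} − 1)/3 = 1 + (4^{k+2} − 4)/3 = (3 + 4^{k+2} − 4)/3 = (4^{k+2} − 1)/3.
So the formula holds for k+1, and by induction N(H_n) = (4^{n+1} − 1)/3 for all n ≥ 0.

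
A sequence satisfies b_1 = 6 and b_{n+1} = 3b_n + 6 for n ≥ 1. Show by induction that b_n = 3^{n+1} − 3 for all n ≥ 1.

Base case: b_1 = 6, and 3^{1+1} − 3 = 9 − 3 = 6.
Assume b_r = 3^{r+1} − 3 for some r ≥ 1.
Then b_{r+1} = 3b_r + 6 = 3·(3^{r+1} − 3) + 6 = 3^{r+2} − 9 + 6 = 3^{r+2} − 3.
Hence b_n = 3^{n+1} − 3 for every n ≥ 1, by induction.

b_n = 3^{n+1} − 3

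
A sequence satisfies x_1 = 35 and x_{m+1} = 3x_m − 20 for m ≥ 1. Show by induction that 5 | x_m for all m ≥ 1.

Base case: x_1 = 35 = 5·7, so 5 | x_1.
Assume 5 | x_j, so x_j = 5t for some integer t.
Then x_{j+1} = 3x_j − 20 = 3·(5t) − 20 = 5(3t − 4), so 5 | x_{j+1}.
By induction, 5 | x_m for all m ≥ 1.

5 | x_m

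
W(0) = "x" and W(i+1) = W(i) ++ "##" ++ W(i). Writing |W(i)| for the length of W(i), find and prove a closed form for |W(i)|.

Claim: |W(i)| = 3·2^i − 2.

Base case: |W(0)| = 1, and 3·2^0 − 2 = 1.
Assume |W(m)| = 3·2^m − 2.
Then |W(m+1)| = |W(m)| + 2 + |W(m)| = 2|W(m)| + 2 = 2(3·2^m − 2) + 2 = 3·2^{m+1} − 4 + 2 = 3·2^{m+1} − 2.
By induction, |W(i)| = 3·2^i − 2 for all i ≥ 0.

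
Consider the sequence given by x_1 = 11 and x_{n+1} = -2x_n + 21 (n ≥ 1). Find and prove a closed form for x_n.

Claim: x_n = -2·(-2)^n + 7.

Base case: x_1 = 11, and -2·(-2)^1 + 7 = 4 + 7 = 11.
Assume x_j = -2·(-2)^j + 7 for some j ≥ 1.
Then x_{j+1} = -2x_j + 21 = -2·(-2·(-2)^j + 7) + 21 = 4·(-2)^j − 14 + 21 = -2·(-2)^{j+1} + 7.
So the formula holds for j+1, and by induction x_n = -2·(-2)^n + 7 for all n ≥ 1.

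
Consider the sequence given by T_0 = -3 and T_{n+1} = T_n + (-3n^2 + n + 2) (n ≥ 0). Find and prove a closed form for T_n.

Claim: T_n = -n^3 + 2n^2 + n − 3.

Base case: T_0 = -3, and -0^3 + 2·0^2 + 0 − 3 = -3.
Assume T_r = -r^3 + 2r^2 + r − 3.
Then T_{r+1} = T_r + (-3r^2 + r + 2) = (-r^3 + 2r^2 + r − 3) + (-3r^2 + r + 2) = -r^3 − r^2 + 2r − 1,
and -(r+1)^3 + 2·(r+1)^2 + (r+1) − 3 = -r^3 − r^2 + 2r − 1.
Hence T_n = -n^3 + 2n^2 + n − 3 for every n ≥ 0, by induction.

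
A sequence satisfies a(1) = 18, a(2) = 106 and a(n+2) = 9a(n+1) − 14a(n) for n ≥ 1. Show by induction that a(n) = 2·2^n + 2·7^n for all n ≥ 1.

Base cases: a(1) = 18 and 2·2^1 + 2·7^1 = 18; a(2) = 106 and 2·2^2 + 2·7^2 = 106.
Assume a(j) = 2·2^j + 2·7^j for all 1 ≤ j ≤ r, where r ≥ 2.
Then a(r+1) = 9a(r) − 14a(r−1) = 9·(2·2^r + 2·7^r) − 14·(2·2^{r−1} + 2·7^{r−1}) = 2·(9·2 − 14)2^{r−1} + 2·(9·7 − 14)7^{r−1} = 8·2^{r−1} + 98·7^{r−1} = 2·2^{r+1} + 2·7^{r+1}.
Hence a(n) = 2·2^n + 2·7^n for every n ≥ 1, by strong induction.

a(n) = 2·2^n + 2·7^n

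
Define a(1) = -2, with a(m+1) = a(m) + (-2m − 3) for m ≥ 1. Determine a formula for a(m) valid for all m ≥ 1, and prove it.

Claim: a(m) = -m^2 − 2m + 1.

Base case: a(1) = -2, and -1^2 − 2·1 + 1 = -2.
Assume a(k) = -k^2 − 2k + 1.
Then a(k+1) = a(k) + (-2k − 3) = (-k^2 − 2k + 1) + (-2k − 3) = -k^2 − 4k − 2,
and -(k+1)^2 − 2·(k+1) + 1 = -k^2 − 4k − 2.
This completes the inductive step, so a(m) = -m^2 − 2m + 1 for all m ≥ 1.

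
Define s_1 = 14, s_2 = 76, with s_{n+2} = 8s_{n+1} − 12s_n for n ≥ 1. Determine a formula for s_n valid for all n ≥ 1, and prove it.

Claim: s_n = 2·6^n + 2^n.

Base cases: s_1 = 14 and 2·6^1 + 2^1 = 14; s_2 = 76 and 2·6^2 + 2^2 = 76.
Assume s_j = 2·6^j + 2^j for all 1 ≤ j ≤ m, where m ≥ 2.
Then s_{m+1} = 8s_m − 12s_{m−1} = 8·(2·6^m + 2^m) − 12·(2·6^{m−1} + 2^{m−1}) = 2·(8·6 − 12)6^{m−1} + (8·2 − 12)2^{m−1} = 72·6^{m−1} + 4·2^{m−1} = 2·6^{m+1} + 2^{m+1}.
By strong induction, s_n = 2·6^n + 2^n for all n ≥ 1.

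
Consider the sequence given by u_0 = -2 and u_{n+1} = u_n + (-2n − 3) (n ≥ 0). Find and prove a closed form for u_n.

Claim: u_n = -n^2 − 2n − 2.

Base case: u_0 = -2, and -0^2 − 2·0 − 2 = -2.
Assume u_r = -r^2 − 2r − 2.
Then u_{r+1} = u_r + (-2r − 3) = (-r^2 − 2r − 2) + (-2r − 3) = -r^2 − 4r − 5,
and -(r+1)^2 − 2·(r+1) − 2 = -r^2 − 4r − 5.
By induction, u_n = -n^2 − 2n − 2 for all n ≥ 0.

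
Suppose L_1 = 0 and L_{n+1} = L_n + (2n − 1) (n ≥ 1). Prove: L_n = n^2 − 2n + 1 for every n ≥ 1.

Base case: L_1 = 0, and 1^2 − 2·1 + 1 = 0.
Assume L_k = k^2 − 2k + 1.
Then L_{k+1} = L_k + (2k − 1) = (k^2 − 2k + 1) + (2k − 1) = k^2,
and (k+1)^2 − 2·(k+1) + 1 = k^2.
This completes the inductive step, so L_n = n^2 − 2n + 1 for all n ≥ 1.

L_n = n^2 − 2n + 1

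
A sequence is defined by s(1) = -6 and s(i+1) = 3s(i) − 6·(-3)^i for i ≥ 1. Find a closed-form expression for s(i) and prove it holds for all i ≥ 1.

Claim: s(i) = -3^i + (-3)^i.

Base case: s(1) = -6, and -3^1 + (-3)^1 = -3 − 3 = -6.
Assume s(k) = -3^k + (-3)^k for some k ≥ 1.
Then s(k+1) = 3s(k) − 6·(-3)^k = 3·(-3^k + (-3)^k) − 6·(-3)^k = -3^{k+1} + 3·(-3)^k − 6·(-3)^k = -3^{k+1} − 3·(-3)^k = -3^{k+1} + (-3)^{k+1}.
So the formula holds for k+1, and by induction s(i) = -3^i + (-3)^i for all i ≥ 1.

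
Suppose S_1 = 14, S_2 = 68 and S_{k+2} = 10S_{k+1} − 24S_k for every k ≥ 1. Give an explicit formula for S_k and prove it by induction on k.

Claim: S_k = 6^k + 2·4^k.

Base cases: S_1 = 14 and 6^1 + 2·4^1 = 14; S_2 = 68 and 6^2 + 2·4^2 = 68.
Assume S_j = 6^j + 2·4^j for all 1 ≤ j ≤ r, where r ≥ 2.
Then S_{r+1} = 10S_r − 24S_{r−1} = 10·(6^r + 2·4^r) − 24·(6^{r−1} + 2·4^{r−1}) = (10·6 − 24)6^{r−1} + 2·(10·4 − 24)4^{r−1} = 36·6^{r−1} + 32·4^{r−1} = 6^{r+1} + 2·4^{r+1}.
By strong induction, S_k = 6^k + 2·4^k for all k ≥ 1.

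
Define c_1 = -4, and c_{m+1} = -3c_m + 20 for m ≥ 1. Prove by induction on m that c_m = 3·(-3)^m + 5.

Base case: c_1 = -4, and 3·(-3)^1 + 5 = -9 + 5 = -4.
Assume c_r = 3·(-3)^r + 5 for some r ≥ 1.
Then c_{r+1} = -3c_r + 20 = -3·(3·(-3)^r + 5) + 20 = -9·(-3)^r − 15 + 20 = 3·(-3)^{r+1} + 5.
Hence c_m = 3·(-3)^m + 5 for every m ≥ 1, by induction.

c_m = 3·(-3)^m + 5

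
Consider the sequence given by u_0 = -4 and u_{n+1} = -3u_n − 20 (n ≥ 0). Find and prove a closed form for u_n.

Claim: u_n = (-3)^n − 5.

Base case: u_0 = -4, and (-3)^0 − 5 = 1 − 5 = -4.
Assume u_r = (-3)^r − 5 for some r ≥ 0.
Then u_{r+1} = -3u_r − 20 = -3·((-3)^r − 5) − 20 = -3·(-3)^r + 15 − 20 = (-3)^{r+1} − 5.
So the formula holds for r+1, and by induction u_n = (-3)^n − 5 for all n ≥ 0.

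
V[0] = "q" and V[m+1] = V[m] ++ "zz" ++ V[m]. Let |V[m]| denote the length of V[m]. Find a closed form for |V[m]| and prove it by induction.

Claim: |V[m]| = 3·2^m − 2.

Base case: |V[0]| = 1, and 3·2^0 − 2 = 1.
Assume |V[r]| = 3·2^r − 2.
Then |V[r+1]| = |V[r]| + 2 + |V[r]| = 2|V[r]| + 2 = 2(3·2^r − 2) + 2 = 3·2^{r+1} − 4 + 2 = 3·2^{r+1} − 2.
This completes the inductive step, so |V[m]| = 3·2^m − 2 for all m ≥ 0.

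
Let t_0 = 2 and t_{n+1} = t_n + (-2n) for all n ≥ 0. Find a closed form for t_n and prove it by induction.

Claim: t_n = -n^2 + n + 2.

Base case: t_0 = 2, and -0^2 + 0 + 2 = 2.
Assume t_m = -m^2 + m + 2.
Then t_{m+1} = t_m + (-2m) = (-m^2 + m + 2) + (-2m) = -m^2 − m + 2,
and -(m+1)^2 + (m+1) + 2 = -m^2 − m + 2.
Hence t_n = -n^2 + n + 2 for every n ≥ 0, by induction.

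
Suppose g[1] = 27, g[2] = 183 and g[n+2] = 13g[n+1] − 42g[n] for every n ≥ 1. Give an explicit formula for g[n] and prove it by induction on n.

Claim: g[n] = 3·7^n + 6^n.

Base cases: g[1] = 27 and 3·7^1 + 6^1 = 27; g[2] = 183 and 3·7^2 + 6^2 = 183.
Assume g[j] = 3·7^j + 6^j for all 1 ≤ j ≤ r, where r ≥ 2.
Then g[r+1] = 13g[r] − 42g[r−1] = 13·(3·7^r + 6^r) − 42·(3·7^{r−1} + 6^{r−1}) = 3·(13·7 − 42)7^{r−1} + (13·6 − 42)6^{r−1} = 147·7^{r−1} + 36·6^{r−1} = 3·7^{r+1} + 6^{r+1}.
Hence g[n] = 3·7^n + 6^n for every n ≥ 1, by strong induction.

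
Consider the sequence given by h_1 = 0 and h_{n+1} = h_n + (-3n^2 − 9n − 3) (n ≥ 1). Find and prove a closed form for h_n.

Claim: h_n = -n^3 − 3n^2 + n + 3.

Base case: h_1 = 0, and -1^3 − 3·1^2 + 1 + 3 = 0.
Assume h_k = -k^3 − 3k^2 + k + 3.
Then h_{k+1} = h_k + (-3k^2 − 9k − 3) = (-k^3 − 3k^2 + k + 3) + (-3k^2 − 9k − 3) = -k^3 − 6k^2 − 8k,
and -(k+1)^3 − 3·(k+1)^2 + (k+1) + 3 = -k^3 − 6k^2 − 8k.
Hence h_n = -n^3 − 3n^2 + n + 3 for every n ≥ 1, by induction.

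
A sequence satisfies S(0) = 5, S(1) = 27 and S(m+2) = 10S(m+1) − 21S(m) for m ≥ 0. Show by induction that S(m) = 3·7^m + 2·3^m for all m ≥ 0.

Base cases: S(0) = 5 and 3·7^0 + 2·3^0 = 5; S(1) = 27 and 3·7^1 + 2·3^1 = 27.
Assume S(j) = 3·7^j + 2·3^j for all 0 ≤ j ≤ k, where k ≥ 1.
Then S(k+1) = 10S(k) − 21S(k−1) = 10·(3·7^k + 2·3^k) − 21·(3·7^{k−1} + 2·3^{k−1}) = 3·(10·7 − 21)7^{k−1} + 2·(10·3 − 21)3^{k−1} = 147·7^{k−1} + 18·3^{k−1} = 3·7^{k+1} + 2·3^{k+1}.
This completes the inductive step, so S(m) = 3·7^m + 2·3^m for all m ≥ 0.

S(m) = 3·7^m + 2·3^m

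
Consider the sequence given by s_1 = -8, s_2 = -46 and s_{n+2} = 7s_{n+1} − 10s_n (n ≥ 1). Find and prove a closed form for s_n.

Claim: s_n = 2^n − 2·5^n.

Base cases: s_1 = -8 and 2^1 − 2·5^1 = -8; s_2 = -46 and 2^2 − 2·5^2 = -46.
Assume s_j = 2^j − 2·5^j for all 1 ≤ j ≤ m, where m ≥ 2.
Then s_{m+1} = 7s_m − 10s_{m−1} = 7·(2^m − 2·5^m) − 10·(2^{m−1} − 2·5^{m−1}) = (7·2 − 10)2^{m−1} − 2·(7·5 − 10)5^{m−1} = 4·2^{m−1} − 50·5^{m−1} = 2^{m+1} − 2·5^{m+1}.
So the formula holds for m+1, and by strong induction s_n = 2^n − 2·5^n for all n ≥ 1.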